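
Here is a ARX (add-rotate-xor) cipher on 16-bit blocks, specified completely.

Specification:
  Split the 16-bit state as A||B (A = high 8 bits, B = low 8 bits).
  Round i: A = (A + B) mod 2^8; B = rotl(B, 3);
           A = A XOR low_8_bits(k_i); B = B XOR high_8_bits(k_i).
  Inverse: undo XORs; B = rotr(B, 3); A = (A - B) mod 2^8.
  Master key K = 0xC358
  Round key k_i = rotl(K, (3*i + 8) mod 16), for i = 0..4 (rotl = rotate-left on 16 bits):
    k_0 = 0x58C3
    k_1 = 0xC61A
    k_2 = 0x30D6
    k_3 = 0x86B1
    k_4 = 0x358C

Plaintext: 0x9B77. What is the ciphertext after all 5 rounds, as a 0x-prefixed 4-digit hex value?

s_0 = plaintext = 0x9B77
s_1 = Round(s_0, k_0) = 0xD1E3
s_2 = Round(s_1, k_1) = 0xAED9
s_3 = Round(s_2, k_2) = 0x51FE
s_4 = Round(s_3, k_3) = 0xFE71
s_5 = Round(s_4, k_4) = 0xE3BE

0xE3BE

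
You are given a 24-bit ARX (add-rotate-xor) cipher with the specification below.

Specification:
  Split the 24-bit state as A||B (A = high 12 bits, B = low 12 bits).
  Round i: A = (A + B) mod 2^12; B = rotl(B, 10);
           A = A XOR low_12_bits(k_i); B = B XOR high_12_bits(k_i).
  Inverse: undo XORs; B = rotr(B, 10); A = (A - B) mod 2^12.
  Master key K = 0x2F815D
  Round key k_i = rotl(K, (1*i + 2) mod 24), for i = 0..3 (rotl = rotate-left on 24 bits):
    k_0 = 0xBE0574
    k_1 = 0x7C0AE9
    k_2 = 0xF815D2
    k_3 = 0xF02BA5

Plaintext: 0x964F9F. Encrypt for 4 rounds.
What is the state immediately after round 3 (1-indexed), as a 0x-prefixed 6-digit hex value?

0x08A931

s_0 = plaintext = 0x964F9F
s_1 = Round(s_0, k_0) = 0xC77407
s_2 = Round(s_1, k_1) = 0xA97AC1
s_3 = Round(s_2, k_2) = 0x08A931
s_4 = Round(s_3, k_3) = 0x21E94E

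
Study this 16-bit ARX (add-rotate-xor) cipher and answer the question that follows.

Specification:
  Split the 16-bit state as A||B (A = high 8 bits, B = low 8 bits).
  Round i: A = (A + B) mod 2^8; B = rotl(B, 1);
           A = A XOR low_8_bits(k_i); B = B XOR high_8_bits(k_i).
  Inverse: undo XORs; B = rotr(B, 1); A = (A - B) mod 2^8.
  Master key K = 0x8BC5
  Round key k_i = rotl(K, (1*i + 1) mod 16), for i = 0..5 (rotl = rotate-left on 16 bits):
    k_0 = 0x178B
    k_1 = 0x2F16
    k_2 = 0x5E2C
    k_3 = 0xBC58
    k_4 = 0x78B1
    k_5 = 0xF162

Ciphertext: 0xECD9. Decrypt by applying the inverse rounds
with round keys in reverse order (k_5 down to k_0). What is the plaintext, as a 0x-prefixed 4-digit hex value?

0x1823

s_0 = ciphertext = 0xECD9
s_1 = InvRound(s_0, k_5) = 0x7A14
s_2 = InvRound(s_1, k_4) = 0x9536
s_3 = InvRound(s_2, k_3) = 0x8845
s_4 = InvRound(s_3, k_2) = 0x178D
s_5 = InvRound(s_4, k_1) = 0xB051
s_6 = InvRound(s_5, k_0) = 0x1823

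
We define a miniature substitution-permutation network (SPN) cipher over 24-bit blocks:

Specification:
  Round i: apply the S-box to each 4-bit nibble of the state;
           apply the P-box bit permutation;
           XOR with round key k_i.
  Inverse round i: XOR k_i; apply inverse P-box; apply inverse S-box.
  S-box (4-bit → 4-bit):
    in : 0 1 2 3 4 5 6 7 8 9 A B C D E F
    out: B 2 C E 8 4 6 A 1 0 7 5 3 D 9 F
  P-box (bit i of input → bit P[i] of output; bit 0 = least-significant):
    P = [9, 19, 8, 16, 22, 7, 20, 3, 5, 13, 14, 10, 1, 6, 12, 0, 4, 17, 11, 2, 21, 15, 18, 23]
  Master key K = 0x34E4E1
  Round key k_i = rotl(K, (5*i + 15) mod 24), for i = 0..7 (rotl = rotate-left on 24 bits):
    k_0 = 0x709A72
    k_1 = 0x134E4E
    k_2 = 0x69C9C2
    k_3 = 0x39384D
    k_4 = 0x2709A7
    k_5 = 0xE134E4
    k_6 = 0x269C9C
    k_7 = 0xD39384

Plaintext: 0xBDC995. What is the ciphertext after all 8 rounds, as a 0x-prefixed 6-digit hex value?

s_0 = plaintext = 0xBDC995
s_1 = Round(s_0, k_0) = 0x549324
s_2 = Round(s_1, k_1) = 0x062A42
s_3 = Round(s_2, k_2) = 0xCA30EB
s_4 = Round(s_3, k_3) = 0x5B8734
s_5 = Round(s_4, k_4) = 0x32253D
s_6 = Round(s_5, k_5) = 0x74EF69
s_7 = Round(s_6, k_6) = 0xB6783B
s_8 = Round(s_7, k_7) = 0xE5986D

0xE5986D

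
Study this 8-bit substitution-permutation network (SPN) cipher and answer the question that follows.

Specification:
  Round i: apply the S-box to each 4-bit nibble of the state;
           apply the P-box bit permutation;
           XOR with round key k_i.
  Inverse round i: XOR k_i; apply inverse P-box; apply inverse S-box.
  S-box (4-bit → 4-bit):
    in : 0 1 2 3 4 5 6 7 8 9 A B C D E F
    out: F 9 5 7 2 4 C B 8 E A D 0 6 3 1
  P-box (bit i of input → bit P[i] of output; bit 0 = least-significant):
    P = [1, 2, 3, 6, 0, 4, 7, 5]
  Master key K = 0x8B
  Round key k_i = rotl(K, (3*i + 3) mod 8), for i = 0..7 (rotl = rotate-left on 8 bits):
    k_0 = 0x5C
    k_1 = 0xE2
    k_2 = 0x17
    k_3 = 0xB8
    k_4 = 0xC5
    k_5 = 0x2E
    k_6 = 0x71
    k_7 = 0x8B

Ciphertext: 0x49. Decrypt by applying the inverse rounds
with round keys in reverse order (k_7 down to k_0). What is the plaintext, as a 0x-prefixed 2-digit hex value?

s_0 = ciphertext = 0x49
s_1 = InvRound(s_0, k_7) = 0x51
s_2 = InvRound(s_1, k_6) = 0x8C
s_3 = InvRound(s_2, k_5) = 0x6F
s_4 = InvRound(s_3, k_4) = 0x62
s_5 = InvRound(s_4, k_3) = 0xDB
s_6 = InvRound(s_5, k_2) = 0x59
s_7 = InvRound(s_6, k_1) = 0x02
s_8 = InvRound(s_7, k_0) = 0x40

0x40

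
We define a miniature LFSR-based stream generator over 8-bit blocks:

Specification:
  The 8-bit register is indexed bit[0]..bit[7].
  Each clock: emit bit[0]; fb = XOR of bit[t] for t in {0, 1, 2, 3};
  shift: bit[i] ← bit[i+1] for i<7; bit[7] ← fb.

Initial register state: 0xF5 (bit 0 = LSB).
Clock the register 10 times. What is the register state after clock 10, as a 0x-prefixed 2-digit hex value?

reg_0 = 0xF5
clock 1: out=1, reg = 0x7A
clock 2: out=0, reg = 0x3D
clock 3: out=1, reg = 0x9E
clock 4: out=0, reg = 0xCF
clock 5: out=1, reg = 0x67
clock 6: out=1, reg = 0xB3
clock 7: out=1, reg = 0x59
clock 8: out=1, reg = 0x2C
clock 9: out=0, reg = 0x16
clock 10: out=0, reg = 0x0B

0x0B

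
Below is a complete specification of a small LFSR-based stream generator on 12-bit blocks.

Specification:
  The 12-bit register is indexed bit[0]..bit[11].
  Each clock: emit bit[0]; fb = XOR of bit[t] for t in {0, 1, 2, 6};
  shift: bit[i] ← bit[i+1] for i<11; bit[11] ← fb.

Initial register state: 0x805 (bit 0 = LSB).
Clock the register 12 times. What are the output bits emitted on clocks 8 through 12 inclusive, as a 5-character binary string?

00001

reg_0 = 0x805
clock 1: out=1, reg = 0x402
clock 2: out=0, reg = 0xA01
clock 3: out=1, reg = 0xD00
clock 4: out=0, reg = 0x680
clock 5: out=0, reg = 0x340
clock 6: out=0, reg = 0x9A0
clock 7: out=0, reg = 0x4D0
clock 8: out=0, reg = 0xA68
clock 9: out=0, reg = 0xD34
clock 10: out=0, reg = 0xE9A
clock 11: out=0, reg = 0xF4D
clock 12: out=1, reg = 0xFA6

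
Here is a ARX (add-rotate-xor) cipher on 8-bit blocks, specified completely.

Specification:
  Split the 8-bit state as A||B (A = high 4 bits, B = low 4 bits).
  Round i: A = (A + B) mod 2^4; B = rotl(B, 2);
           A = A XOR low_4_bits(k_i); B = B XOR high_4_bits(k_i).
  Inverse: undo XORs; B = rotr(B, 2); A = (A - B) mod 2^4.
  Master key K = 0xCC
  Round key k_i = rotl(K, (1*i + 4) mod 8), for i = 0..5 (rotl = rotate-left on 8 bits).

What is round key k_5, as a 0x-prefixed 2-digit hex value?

K = 0xCC
k_0 = rotl(K, (1*0+4) mod 8) = rotl(K, 4) = 0xCC
k_1 = rotl(K, (1*1+4) mod 8) = rotl(K, 5) = 0x99
k_2 = rotl(K, (1*2+4) mod 8) = rotl(K, 6) = 0x33
k_3 = rotl(K, (1*3+4) mod 8) = rotl(K, 7) = 0x66
k_4 = rotl(K, (1*4+4) mod 8) = rotl(K, 0) = 0xCC
k_5 = rotl(K, (1*5+4) mod 8) = rotl(K, 1) = 0x99

0x99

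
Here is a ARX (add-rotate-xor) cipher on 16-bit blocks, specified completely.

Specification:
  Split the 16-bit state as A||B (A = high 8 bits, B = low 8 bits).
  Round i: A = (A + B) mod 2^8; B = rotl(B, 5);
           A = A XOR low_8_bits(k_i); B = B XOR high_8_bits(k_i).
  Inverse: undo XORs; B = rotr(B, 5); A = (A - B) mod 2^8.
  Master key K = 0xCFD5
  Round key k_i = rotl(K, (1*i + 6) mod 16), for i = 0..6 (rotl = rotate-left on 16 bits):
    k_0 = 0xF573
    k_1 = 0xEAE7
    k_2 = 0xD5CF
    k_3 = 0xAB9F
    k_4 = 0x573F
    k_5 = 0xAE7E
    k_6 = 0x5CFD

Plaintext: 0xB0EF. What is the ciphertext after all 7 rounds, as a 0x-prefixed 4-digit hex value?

0x7E8B

s_0 = plaintext = 0xB0EF
s_1 = Round(s_0, k_0) = 0xEC08
s_2 = Round(s_1, k_1) = 0x13EB
s_3 = Round(s_2, k_2) = 0x31A8
s_4 = Round(s_3, k_3) = 0x46BE
s_5 = Round(s_4, k_4) = 0x3B80
s_6 = Round(s_5, k_5) = 0xC5BE
s_7 = Round(s_6, k_6) = 0x7E8B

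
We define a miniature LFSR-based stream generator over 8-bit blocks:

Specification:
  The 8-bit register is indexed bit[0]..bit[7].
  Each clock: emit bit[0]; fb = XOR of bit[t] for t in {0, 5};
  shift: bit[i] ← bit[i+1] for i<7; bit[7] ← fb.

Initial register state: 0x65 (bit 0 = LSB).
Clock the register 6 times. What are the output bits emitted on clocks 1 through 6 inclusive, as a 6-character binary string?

reg_0 = 0x65
clock 1: out=1, reg = 0x32
clock 2: out=0, reg = 0x99
clock 3: out=1, reg = 0xCC
clock 4: out=0, reg = 0x66
clock 5: out=0, reg = 0xB3
clock 6: out=1, reg = 0x59

101001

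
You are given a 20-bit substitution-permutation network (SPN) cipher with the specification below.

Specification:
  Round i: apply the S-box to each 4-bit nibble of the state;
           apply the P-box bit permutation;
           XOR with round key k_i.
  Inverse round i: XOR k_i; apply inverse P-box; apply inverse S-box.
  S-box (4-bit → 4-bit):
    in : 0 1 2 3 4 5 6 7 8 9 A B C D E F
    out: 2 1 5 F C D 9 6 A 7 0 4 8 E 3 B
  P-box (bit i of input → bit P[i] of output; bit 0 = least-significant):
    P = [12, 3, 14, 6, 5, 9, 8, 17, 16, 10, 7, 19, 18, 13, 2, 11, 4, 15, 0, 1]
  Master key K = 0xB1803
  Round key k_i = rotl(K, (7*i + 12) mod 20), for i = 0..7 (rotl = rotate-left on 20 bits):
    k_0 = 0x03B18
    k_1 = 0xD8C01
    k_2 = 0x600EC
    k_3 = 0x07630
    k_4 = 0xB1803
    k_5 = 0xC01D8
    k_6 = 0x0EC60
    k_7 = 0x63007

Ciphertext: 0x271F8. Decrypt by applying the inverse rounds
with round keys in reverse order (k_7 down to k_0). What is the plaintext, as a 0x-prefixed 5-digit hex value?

0x91A57

s_0 = ciphertext = 0x271F8
s_1 = InvRound(s_0, k_7) = 0x52B2D
s_2 = InvRound(s_1, k_6) = 0x72E7D
s_3 = InvRound(s_2, k_5) = 0xBD33A
s_4 = InvRound(s_3, k_4) = 0x9CA97
s_5 = InvRound(s_4, k_3) = 0xDD311
s_6 = InvRound(s_5, k_2) = 0x9B533
s_7 = InvRound(s_6, k_1) = 0x6FA21
s_8 = InvRound(s_7, k_0) = 0x91A57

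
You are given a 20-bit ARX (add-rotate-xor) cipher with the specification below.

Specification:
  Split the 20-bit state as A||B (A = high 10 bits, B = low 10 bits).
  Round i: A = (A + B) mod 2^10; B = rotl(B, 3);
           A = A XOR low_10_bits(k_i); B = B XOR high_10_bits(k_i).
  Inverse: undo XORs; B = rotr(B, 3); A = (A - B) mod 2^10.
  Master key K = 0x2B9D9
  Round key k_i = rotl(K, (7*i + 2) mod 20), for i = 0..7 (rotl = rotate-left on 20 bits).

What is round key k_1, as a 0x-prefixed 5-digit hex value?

0x3B257

K = 0x2B9D9
k_0 = rotl(K, (7*0+2) mod 20) = rotl(K, 2) = 0xAE764
k_1 = rotl(K, (7*1+2) mod 20) = rotl(K, 9) = 0x3B257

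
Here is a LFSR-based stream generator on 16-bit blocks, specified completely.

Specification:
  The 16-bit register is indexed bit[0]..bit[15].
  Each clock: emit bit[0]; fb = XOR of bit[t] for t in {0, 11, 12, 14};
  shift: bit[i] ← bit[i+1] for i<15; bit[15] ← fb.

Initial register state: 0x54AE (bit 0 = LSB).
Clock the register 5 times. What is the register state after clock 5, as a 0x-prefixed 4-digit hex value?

0x02A5

reg_0 = 0x54AE
clock 1: out=0, reg = 0x2A57
clock 2: out=1, reg = 0x152B
clock 3: out=1, reg = 0x0A95
clock 4: out=1, reg = 0x054A
clock 5: out=0, reg = 0x02A5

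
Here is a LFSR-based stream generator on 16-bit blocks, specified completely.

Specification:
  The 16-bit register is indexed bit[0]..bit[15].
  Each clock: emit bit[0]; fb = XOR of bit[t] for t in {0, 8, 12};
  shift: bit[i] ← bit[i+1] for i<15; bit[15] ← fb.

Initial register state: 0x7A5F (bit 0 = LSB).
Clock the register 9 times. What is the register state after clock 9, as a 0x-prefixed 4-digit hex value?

reg_0 = 0x7A5F
clock 1: out=1, reg = 0x3D2F
clock 2: out=1, reg = 0x9E97
clock 3: out=1, reg = 0x4F4B
clock 4: out=1, reg = 0x27A5
clock 5: out=1, reg = 0x13D2
clock 6: out=0, reg = 0x09E9
clock 7: out=1, reg = 0x04F4
clock 8: out=0, reg = 0x027A
clock 9: out=0, reg = 0x013D

0x013D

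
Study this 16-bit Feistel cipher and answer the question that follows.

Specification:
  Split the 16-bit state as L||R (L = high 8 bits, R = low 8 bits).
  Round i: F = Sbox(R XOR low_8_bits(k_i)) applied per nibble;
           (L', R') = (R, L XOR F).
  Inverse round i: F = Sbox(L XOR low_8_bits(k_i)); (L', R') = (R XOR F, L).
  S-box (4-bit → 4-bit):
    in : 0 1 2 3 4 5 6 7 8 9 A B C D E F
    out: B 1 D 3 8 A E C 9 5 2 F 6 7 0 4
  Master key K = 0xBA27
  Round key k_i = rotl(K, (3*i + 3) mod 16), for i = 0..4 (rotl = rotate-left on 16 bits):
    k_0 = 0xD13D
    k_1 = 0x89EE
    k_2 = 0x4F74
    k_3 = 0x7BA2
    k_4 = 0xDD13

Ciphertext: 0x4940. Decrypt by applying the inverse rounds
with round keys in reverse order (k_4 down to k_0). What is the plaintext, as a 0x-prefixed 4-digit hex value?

s_0 = ciphertext = 0x4940
s_1 = InvRound(s_0, k_4) = 0xE249
s_2 = InvRound(s_1, k_3) = 0xC2E2
s_3 = InvRound(s_2, k_2) = 0x1CC2
s_4 = InvRound(s_3, k_1) = 0x8F1C
s_5 = InvRound(s_4, k_0) = 0xE18F

0xE18F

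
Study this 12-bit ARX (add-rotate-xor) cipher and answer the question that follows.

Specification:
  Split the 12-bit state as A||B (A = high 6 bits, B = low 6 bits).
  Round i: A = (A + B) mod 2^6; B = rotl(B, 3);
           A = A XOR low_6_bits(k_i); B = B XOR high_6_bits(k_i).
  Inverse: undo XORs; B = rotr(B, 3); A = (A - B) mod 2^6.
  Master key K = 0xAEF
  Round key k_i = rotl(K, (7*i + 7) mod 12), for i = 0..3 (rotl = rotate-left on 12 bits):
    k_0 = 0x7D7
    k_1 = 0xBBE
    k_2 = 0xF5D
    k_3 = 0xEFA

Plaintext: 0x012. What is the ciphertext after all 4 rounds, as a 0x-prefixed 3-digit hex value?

0x253

s_0 = plaintext = 0x012
s_1 = Round(s_0, k_0) = 0x14D
s_2 = Round(s_1, k_1) = 0xB07
s_3 = Round(s_2, k_2) = 0xB85
s_4 = Round(s_3, k_3) = 0x253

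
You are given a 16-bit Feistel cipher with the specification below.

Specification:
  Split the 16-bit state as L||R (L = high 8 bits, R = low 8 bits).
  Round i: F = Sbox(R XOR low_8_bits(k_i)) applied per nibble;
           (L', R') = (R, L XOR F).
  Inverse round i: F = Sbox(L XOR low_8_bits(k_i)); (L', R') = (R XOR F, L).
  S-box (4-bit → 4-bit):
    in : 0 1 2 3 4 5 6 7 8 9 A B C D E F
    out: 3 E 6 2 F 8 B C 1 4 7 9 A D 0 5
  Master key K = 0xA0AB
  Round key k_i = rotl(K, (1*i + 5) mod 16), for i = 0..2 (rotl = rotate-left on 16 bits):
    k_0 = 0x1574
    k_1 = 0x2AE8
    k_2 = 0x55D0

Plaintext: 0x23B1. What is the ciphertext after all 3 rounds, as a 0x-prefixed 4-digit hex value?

s_0 = plaintext = 0x23B1
s_1 = Round(s_0, k_0) = 0xB18B
s_2 = Round(s_1, k_1) = 0x8B03
s_3 = Round(s_2, k_2) = 0x0359

0x0359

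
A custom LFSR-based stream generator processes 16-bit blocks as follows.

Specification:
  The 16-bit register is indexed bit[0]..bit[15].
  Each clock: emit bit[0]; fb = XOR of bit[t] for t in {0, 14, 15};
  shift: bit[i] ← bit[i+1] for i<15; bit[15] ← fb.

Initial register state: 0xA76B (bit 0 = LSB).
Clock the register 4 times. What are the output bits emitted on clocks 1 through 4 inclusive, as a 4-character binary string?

reg_0 = 0xA76B
clock 1: out=1, reg = 0x53B5
clock 2: out=1, reg = 0x29DA
clock 3: out=0, reg = 0x14ED
clock 4: out=1, reg = 0x8A76

1101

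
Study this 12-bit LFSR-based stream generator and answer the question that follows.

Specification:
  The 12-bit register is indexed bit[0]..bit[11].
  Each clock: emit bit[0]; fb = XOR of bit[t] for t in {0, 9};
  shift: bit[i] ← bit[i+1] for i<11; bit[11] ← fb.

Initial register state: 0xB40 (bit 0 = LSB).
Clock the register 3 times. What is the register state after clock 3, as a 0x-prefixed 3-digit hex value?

reg_0 = 0xB40
clock 1: out=0, reg = 0xDA0
clock 2: out=0, reg = 0x6D0
clock 3: out=0, reg = 0xB68

0xB68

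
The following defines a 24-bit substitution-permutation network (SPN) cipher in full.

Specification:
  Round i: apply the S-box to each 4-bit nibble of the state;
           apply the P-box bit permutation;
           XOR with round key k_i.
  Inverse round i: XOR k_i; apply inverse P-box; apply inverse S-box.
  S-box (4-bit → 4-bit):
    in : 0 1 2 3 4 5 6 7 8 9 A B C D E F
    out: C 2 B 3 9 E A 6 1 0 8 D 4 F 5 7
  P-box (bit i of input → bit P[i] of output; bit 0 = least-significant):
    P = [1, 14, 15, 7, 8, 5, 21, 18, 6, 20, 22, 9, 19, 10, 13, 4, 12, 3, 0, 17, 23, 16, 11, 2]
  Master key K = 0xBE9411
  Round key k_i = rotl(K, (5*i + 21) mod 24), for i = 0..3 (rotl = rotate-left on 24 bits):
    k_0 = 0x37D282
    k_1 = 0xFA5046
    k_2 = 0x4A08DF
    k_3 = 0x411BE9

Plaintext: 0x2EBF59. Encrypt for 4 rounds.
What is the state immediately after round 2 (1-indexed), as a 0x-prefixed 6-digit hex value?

s_0 = plaintext = 0x2EBF59
s_1 = Round(s_0, k_0) = 0xCAE2F7
s_2 = Round(s_1, k_1) = 0xC0BB26
s_3 = Round(s_2, k_2) = 0x04632E
s_4 = Round(s_3, k_3) = 0x57869F

0xC0BB26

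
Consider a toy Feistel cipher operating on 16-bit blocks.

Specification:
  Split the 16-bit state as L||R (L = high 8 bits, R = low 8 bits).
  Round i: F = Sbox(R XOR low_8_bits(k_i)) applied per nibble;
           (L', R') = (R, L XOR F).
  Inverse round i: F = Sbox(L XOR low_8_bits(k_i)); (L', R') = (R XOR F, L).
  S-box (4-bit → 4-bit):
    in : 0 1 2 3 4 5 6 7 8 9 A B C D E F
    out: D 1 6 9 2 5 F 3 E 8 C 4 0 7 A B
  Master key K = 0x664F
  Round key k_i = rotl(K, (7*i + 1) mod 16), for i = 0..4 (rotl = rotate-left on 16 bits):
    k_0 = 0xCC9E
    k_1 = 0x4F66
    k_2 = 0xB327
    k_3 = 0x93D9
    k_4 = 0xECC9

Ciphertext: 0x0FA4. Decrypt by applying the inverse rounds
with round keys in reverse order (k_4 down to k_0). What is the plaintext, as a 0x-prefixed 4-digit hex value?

0xC34A

s_0 = ciphertext = 0x0FA4
s_1 = InvRound(s_0, k_4) = 0xAB0F
s_2 = InvRound(s_1, k_3) = 0x39AB
s_3 = InvRound(s_2, k_2) = 0xB139
s_4 = InvRound(s_3, k_1) = 0x4AB1
s_5 = InvRound(s_4, k_0) = 0xC34A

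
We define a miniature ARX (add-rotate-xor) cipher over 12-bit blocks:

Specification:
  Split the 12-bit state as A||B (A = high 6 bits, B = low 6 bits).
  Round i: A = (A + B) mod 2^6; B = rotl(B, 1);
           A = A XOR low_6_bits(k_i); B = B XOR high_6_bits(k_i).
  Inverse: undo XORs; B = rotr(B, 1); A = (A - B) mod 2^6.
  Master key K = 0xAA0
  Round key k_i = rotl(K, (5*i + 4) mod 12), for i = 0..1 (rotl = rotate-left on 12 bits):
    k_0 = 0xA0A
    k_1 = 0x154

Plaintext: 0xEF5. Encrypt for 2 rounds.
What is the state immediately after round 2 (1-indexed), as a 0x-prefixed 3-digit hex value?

s_0 = plaintext = 0xEF5
s_1 = Round(s_0, k_0) = 0xE83
s_2 = Round(s_1, k_1) = 0xA43

0xA43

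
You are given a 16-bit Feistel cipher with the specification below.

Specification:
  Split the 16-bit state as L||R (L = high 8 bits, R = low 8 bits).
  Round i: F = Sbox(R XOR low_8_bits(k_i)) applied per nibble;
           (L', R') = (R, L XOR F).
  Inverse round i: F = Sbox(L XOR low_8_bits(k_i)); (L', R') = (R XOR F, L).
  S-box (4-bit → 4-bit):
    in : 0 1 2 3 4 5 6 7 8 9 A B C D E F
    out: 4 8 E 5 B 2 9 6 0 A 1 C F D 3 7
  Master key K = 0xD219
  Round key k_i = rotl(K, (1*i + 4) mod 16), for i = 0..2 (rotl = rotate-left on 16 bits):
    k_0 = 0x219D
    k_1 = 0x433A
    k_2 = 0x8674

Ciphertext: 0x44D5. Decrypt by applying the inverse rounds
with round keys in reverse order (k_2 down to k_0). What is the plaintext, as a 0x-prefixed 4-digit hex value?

s_0 = ciphertext = 0x44D5
s_1 = InvRound(s_0, k_2) = 0x8144
s_2 = InvRound(s_1, k_1) = 0x8881
s_3 = InvRound(s_2, k_0) = 0x0388

0x0388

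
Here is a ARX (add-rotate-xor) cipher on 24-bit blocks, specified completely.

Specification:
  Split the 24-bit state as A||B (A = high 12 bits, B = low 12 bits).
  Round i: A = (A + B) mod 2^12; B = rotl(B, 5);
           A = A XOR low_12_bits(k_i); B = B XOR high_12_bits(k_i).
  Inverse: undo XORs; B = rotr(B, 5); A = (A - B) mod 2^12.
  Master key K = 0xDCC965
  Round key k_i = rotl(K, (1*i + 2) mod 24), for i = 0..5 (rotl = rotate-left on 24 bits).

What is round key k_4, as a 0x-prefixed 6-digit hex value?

0x325977

K = 0xDCC965
k_0 = rotl(K, (1*0+2) mod 24) = rotl(K, 2) = 0x732597
k_1 = rotl(K, (1*1+2) mod 24) = rotl(K, 3) = 0xE64B2E
k_2 = rotl(K, (1*2+2) mod 24) = rotl(K, 4) = 0xCC965D
k_3 = rotl(K, (1*3+2) mod 24) = rotl(K, 5) = 0x992CBB
k_4 = rotl(K, (1*4+2) mod 24) = rotl(K, 6) = 0x325977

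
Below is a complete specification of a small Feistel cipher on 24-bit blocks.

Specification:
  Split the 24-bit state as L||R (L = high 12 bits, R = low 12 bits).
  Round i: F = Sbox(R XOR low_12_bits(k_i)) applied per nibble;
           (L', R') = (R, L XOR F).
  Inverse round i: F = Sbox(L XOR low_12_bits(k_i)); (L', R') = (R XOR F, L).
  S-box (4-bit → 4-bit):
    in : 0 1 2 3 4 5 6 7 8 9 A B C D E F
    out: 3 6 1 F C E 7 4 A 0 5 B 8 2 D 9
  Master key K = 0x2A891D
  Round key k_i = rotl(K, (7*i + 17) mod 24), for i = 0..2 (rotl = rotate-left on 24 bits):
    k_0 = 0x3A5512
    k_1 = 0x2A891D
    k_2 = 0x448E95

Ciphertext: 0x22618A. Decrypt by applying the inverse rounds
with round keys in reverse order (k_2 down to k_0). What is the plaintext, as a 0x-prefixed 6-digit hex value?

0x52813C

s_0 = ciphertext = 0x22618A
s_1 = InvRound(s_0, k_2) = 0x935226
s_2 = InvRound(s_1, k_1) = 0x13C935
s_3 = InvRound(s_2, k_0) = 0x52813C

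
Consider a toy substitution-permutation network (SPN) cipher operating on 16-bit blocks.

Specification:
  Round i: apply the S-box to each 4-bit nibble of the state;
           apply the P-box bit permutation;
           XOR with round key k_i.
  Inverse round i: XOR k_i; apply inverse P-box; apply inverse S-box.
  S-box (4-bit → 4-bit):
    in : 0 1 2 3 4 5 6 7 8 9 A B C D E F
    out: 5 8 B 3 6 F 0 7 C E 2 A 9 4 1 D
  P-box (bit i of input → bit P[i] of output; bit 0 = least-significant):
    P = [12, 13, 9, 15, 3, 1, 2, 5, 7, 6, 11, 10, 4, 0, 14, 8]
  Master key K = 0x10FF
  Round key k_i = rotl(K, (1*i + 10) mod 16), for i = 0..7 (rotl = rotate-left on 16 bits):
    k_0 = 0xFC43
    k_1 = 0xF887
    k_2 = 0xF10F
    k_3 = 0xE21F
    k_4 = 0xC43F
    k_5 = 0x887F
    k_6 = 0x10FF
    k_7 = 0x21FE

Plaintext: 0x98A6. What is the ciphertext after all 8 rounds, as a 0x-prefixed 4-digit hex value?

s_0 = plaintext = 0x98A6
s_1 = Round(s_0, k_0) = 0xB140
s_2 = Round(s_1, k_1) = 0xEF80
s_3 = Round(s_2, k_2) = 0xEFBB
s_4 = Round(s_3, k_3) = 0x4EAD
s_5 = Round(s_4, k_4) = 0x86BC
s_6 = Round(s_5, k_5) = 0x595D
s_7 = Round(s_6, k_6) = 0x5F80
s_8 = Round(s_7, k_7) = 0x7E4B

0x7E4B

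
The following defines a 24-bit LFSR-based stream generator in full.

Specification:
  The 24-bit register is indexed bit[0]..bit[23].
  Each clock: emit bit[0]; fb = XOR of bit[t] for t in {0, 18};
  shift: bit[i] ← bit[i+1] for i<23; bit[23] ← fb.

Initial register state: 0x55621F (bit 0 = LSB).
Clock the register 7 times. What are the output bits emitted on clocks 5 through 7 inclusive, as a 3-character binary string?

reg_0 = 0x55621F
clock 1: out=1, reg = 0x2AB10F
clock 2: out=1, reg = 0x955887
clock 3: out=1, reg = 0x4AAC43
clock 4: out=1, reg = 0xA55621
clock 5: out=1, reg = 0x52AB10
clock 6: out=0, reg = 0x295588
clock 7: out=0, reg = 0x14AAC4

100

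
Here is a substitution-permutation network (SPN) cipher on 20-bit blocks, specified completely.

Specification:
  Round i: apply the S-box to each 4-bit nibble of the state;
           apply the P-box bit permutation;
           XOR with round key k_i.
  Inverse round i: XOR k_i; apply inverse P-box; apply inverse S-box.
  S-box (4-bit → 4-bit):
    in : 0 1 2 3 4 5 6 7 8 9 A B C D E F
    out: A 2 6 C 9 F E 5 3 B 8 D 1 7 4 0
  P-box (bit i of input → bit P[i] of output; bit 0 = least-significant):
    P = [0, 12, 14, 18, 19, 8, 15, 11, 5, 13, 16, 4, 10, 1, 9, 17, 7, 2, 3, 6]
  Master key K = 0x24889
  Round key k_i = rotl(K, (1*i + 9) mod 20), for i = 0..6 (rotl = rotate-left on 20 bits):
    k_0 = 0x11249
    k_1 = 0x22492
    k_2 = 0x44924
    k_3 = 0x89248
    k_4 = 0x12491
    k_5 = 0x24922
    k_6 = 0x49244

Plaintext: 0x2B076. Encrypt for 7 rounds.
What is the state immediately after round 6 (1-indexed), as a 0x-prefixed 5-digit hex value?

s_0 = plaintext = 0x2B076
s_1 = Round(s_0, k_0) = 0xFE455
s_2 = Round(s_1, k_1) = 0xEFFA3
s_3 = Round(s_2, k_2) = 0x0012C
s_4 = Round(s_3, k_3) = 0xA330F
s_5 = Round(s_4, k_4) = 0x22FC1
s_6 = Round(s_5, k_5) = 0xA5B2C
s_7 = Round(s_6, k_6) = 0x71537

0xA5B2C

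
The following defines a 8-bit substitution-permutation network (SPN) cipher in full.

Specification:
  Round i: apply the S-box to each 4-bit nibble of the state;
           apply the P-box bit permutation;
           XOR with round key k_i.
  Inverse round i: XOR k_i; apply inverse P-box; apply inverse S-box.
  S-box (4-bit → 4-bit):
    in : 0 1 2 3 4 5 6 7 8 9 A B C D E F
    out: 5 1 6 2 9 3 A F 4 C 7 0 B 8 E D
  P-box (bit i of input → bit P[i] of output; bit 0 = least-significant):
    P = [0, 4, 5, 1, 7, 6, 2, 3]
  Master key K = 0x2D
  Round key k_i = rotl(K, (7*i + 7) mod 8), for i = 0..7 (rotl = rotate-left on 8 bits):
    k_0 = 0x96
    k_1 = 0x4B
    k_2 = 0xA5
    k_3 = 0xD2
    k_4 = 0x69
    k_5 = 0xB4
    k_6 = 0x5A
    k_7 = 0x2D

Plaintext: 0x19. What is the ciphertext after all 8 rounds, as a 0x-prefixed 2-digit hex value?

0xF2

s_0 = plaintext = 0x19
s_1 = Round(s_0, k_0) = 0x34
s_2 = Round(s_1, k_1) = 0x08
s_3 = Round(s_2, k_2) = 0x01
s_4 = Round(s_3, k_3) = 0x57
s_5 = Round(s_4, k_4) = 0x9A
s_6 = Round(s_5, k_5) = 0x89
s_7 = Round(s_6, k_6) = 0x7C
s_8 = Round(s_7, k_7) = 0xF2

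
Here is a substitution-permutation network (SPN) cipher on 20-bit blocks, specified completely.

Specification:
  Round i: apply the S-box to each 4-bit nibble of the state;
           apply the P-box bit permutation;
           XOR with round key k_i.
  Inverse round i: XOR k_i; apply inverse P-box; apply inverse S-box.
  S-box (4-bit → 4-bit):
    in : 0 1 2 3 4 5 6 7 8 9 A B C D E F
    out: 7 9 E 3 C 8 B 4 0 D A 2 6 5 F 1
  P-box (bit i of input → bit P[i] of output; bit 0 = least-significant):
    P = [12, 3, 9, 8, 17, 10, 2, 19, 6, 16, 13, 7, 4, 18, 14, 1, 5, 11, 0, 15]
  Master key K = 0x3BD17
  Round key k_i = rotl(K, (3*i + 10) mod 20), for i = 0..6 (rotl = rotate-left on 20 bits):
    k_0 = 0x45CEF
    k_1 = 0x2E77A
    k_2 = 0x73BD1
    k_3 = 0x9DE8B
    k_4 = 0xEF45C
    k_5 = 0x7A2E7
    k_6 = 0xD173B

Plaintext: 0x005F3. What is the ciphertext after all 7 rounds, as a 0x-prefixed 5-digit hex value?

0x7497B

s_0 = plaintext = 0x005F3
s_1 = Round(s_0, k_0) = 0x20456
s_2 = Round(s_1, k_1) = 0xE1EE3
s_3 = Round(s_2, k_2) = 0xC872E
s_4 = Round(s_3, k_3) = 0x1E186
s_5 = Round(s_4, k_4) = 0xA25A6
s_6 = Round(s_5, k_5) = 0xB7F6D
s_7 = Round(s_6, k_6) = 0x7497B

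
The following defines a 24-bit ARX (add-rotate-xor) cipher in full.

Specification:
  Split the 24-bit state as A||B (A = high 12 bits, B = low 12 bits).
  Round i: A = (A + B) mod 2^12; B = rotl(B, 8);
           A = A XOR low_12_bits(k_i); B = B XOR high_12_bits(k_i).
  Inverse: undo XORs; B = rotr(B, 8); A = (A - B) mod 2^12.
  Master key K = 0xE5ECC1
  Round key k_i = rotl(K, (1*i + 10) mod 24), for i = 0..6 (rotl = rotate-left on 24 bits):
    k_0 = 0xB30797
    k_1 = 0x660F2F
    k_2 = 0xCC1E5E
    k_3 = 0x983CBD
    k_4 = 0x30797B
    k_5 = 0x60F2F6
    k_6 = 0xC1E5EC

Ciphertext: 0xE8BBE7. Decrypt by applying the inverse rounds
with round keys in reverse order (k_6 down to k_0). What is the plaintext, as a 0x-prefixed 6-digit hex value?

0x48293D

s_0 = ciphertext = 0xE8BBE7
s_1 = InvRound(s_0, k_6) = 0xBD0F97
s_2 = InvRound(s_1, k_5) = 0xF9D989
s_3 = InvRound(s_2, k_4) = 0xDFC8EA
s_4 = InvRound(s_3, k_3) = 0xAB0691
s_5 = InvRound(s_4, k_2) = 0xFE450A
s_6 = InvRound(s_5, k_1) = 0xA286A3
s_7 = InvRound(s_6, k_0) = 0x48293D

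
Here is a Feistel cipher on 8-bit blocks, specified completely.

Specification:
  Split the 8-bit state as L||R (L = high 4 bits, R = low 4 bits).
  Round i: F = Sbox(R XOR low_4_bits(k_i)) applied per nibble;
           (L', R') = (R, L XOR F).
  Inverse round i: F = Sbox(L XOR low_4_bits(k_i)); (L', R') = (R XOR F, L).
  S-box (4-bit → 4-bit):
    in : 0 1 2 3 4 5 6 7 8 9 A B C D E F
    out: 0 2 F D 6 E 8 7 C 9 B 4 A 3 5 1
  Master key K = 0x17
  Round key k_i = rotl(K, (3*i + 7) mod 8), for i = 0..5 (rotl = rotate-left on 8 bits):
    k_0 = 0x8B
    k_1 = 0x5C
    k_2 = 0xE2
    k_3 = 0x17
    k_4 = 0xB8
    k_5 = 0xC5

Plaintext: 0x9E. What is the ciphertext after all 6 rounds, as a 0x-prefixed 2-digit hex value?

0x7F

s_0 = plaintext = 0x9E
s_1 = Round(s_0, k_0) = 0xE7
s_2 = Round(s_1, k_1) = 0x7A
s_3 = Round(s_2, k_2) = 0xAB
s_4 = Round(s_3, k_3) = 0xB0
s_5 = Round(s_4, k_4) = 0x07
s_6 = Round(s_5, k_5) = 0x7F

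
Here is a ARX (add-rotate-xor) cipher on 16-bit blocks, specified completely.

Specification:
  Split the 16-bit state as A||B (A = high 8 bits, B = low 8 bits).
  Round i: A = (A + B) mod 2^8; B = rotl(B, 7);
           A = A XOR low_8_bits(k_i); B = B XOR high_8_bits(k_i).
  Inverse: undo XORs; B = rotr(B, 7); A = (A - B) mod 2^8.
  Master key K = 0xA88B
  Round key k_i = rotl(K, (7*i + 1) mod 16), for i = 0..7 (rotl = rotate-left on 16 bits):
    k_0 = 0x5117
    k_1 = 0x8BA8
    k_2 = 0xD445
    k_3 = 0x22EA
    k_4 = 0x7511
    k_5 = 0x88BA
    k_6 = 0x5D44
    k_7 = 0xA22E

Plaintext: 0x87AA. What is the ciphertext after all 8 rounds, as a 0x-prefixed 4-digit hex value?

0x2422

s_0 = plaintext = 0x87AA
s_1 = Round(s_0, k_0) = 0x2604
s_2 = Round(s_1, k_1) = 0x8289
s_3 = Round(s_2, k_2) = 0x4E10
s_4 = Round(s_3, k_3) = 0xB42A
s_5 = Round(s_4, k_4) = 0xCF60
s_6 = Round(s_5, k_5) = 0x95B8
s_7 = Round(s_6, k_6) = 0x0901
s_8 = Round(s_7, k_7) = 0x2422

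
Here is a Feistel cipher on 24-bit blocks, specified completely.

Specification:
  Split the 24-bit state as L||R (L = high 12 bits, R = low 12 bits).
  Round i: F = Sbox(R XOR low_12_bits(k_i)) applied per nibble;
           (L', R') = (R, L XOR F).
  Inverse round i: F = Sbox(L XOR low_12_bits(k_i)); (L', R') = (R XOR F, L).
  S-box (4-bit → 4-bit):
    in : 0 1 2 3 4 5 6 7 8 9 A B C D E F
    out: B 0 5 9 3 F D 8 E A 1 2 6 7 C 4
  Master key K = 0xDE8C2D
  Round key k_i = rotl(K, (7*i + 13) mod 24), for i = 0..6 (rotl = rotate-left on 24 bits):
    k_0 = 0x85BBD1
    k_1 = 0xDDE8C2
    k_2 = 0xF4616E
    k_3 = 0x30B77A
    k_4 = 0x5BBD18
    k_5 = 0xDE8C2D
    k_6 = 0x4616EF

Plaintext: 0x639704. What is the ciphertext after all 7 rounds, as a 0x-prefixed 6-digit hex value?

s_0 = plaintext = 0x639704
s_1 = Round(s_0, k_0) = 0x704046
s_2 = Round(s_1, k_1) = 0x0469E7
s_3 = Round(s_2, k_2) = 0x9E7EAC
s_4 = Round(s_3, k_3) = 0xEAC39A
s_5 = Round(s_4, k_4) = 0x39A249
s_6 = Round(s_5, k_5) = 0x249F49
s_7 = Round(s_6, k_6) = 0xF49854

0xF49854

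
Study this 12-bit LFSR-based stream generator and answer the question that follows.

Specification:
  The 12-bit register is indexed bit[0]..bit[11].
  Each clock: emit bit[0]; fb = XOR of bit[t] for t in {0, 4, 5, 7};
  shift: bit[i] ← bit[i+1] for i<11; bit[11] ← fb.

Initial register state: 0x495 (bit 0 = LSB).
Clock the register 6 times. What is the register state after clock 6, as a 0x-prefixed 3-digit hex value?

0x452

reg_0 = 0x495
clock 1: out=1, reg = 0xA4A
clock 2: out=0, reg = 0x525
clock 3: out=1, reg = 0x292
clock 4: out=0, reg = 0x149
clock 5: out=1, reg = 0x8A4
clock 6: out=0, reg = 0x452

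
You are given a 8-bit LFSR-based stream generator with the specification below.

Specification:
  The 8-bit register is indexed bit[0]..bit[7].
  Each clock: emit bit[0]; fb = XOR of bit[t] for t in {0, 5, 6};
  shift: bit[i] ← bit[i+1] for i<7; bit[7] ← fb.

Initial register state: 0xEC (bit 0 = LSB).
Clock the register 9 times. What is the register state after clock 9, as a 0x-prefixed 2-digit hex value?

reg_0 = 0xEC
clock 1: out=0, reg = 0x76
clock 2: out=0, reg = 0x3B
clock 3: out=1, reg = 0x1D
clock 4: out=1, reg = 0x8E
clock 5: out=0, reg = 0x47
clock 6: out=1, reg = 0x23
clock 7: out=1, reg = 0x11
clock 8: out=1, reg = 0x88
clock 9: out=0, reg = 0x44

0x44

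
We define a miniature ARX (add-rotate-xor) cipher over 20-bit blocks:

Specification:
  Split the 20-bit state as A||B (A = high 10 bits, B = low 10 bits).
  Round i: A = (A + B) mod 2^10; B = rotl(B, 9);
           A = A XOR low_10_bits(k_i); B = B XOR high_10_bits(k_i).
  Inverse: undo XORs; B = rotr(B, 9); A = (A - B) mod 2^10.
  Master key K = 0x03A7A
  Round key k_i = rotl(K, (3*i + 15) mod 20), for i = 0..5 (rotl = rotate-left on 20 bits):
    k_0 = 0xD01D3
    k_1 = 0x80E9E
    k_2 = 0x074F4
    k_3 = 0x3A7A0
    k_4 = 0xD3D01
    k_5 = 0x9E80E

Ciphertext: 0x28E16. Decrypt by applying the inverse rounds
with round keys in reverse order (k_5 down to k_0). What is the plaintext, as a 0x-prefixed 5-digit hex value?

s_0 = ciphertext = 0x28E16
s_1 = InvRound(s_0, k_5) = 0xF54D8
s_2 = InvRound(s_1, k_4) = 0xE972F
s_3 = InvRound(s_2, k_3) = 0x1E38D
s_4 = InvRound(s_3, k_2) = 0x5AF21
s_5 = InvRound(s_4, k_1) = 0x6C644
s_6 = InvRound(s_5, k_0) = 0x96A08

0x96A08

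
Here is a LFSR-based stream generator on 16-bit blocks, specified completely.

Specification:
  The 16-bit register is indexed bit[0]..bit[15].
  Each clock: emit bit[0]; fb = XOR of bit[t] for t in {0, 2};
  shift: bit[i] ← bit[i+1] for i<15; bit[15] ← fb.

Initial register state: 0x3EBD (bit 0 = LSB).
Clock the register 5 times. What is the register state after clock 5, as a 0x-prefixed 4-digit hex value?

reg_0 = 0x3EBD
clock 1: out=1, reg = 0x1F5E
clock 2: out=0, reg = 0x8FAF
clock 3: out=1, reg = 0x47D7
clock 4: out=1, reg = 0x23EB
clock 5: out=1, reg = 0x91F5

0x91F5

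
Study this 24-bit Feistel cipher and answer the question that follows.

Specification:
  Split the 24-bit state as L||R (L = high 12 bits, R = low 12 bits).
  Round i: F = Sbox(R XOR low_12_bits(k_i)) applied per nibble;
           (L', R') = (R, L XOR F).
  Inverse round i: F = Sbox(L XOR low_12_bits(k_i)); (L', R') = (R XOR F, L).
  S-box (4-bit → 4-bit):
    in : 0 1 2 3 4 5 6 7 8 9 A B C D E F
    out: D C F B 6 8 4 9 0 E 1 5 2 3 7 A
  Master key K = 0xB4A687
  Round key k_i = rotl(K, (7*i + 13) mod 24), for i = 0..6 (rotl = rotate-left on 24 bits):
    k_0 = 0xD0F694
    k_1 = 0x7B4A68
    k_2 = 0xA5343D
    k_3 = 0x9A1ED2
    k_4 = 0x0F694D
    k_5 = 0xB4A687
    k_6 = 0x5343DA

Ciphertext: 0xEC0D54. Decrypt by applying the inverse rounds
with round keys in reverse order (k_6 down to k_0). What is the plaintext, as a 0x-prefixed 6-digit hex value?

0xA655AC

s_0 = ciphertext = 0xEC0D54
s_1 = InvRound(s_0, k_6) = 0xE95EC0
s_2 = InvRound(s_1, k_5) = 0xE0FE95
s_3 = InvRound(s_2, k_4) = 0x7FAE0F
s_4 = InvRound(s_3, k_3) = 0x0FF7FA
s_5 = InvRound(s_4, k_2) = 0x1D50FF
s_6 = InvRound(s_5, k_1) = 0x5AC1D5
s_7 = InvRound(s_6, k_0) = 0xA655AC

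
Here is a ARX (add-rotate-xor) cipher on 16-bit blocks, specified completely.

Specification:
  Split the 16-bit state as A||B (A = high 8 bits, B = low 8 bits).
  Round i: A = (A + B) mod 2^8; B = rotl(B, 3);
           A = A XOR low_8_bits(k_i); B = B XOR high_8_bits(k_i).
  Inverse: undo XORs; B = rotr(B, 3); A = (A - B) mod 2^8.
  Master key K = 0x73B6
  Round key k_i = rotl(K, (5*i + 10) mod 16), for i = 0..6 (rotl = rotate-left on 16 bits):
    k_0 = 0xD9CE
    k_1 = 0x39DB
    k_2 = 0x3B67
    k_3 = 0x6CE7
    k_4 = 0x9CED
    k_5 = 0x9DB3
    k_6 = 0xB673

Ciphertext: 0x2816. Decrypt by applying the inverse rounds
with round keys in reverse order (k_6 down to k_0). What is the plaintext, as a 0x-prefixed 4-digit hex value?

s_0 = ciphertext = 0x2816
s_1 = InvRound(s_0, k_6) = 0x4714
s_2 = InvRound(s_1, k_5) = 0xC331
s_3 = InvRound(s_2, k_4) = 0x79B5
s_4 = InvRound(s_3, k_3) = 0x633B
s_5 = InvRound(s_4, k_2) = 0x0400
s_6 = InvRound(s_5, k_1) = 0xB827
s_7 = InvRound(s_6, k_0) = 0x97DF

0x97DF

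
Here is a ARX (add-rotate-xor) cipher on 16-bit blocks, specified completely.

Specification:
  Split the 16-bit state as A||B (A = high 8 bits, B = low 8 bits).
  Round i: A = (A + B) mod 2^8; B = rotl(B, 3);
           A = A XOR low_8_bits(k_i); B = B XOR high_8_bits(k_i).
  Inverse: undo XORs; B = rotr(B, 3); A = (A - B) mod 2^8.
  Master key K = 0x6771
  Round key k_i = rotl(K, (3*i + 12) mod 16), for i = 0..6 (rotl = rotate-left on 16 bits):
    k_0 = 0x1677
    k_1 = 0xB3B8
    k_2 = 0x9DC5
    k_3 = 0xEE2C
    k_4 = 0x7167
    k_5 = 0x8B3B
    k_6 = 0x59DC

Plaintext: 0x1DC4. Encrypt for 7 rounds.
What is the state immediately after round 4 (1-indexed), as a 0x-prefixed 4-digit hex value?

s_0 = plaintext = 0x1DC4
s_1 = Round(s_0, k_0) = 0x9630
s_2 = Round(s_1, k_1) = 0x7E32
s_3 = Round(s_2, k_2) = 0x750C
s_4 = Round(s_3, k_3) = 0xAD8E
s_5 = Round(s_4, k_4) = 0x5C05
s_6 = Round(s_5, k_5) = 0x5AA3
s_7 = Round(s_6, k_6) = 0x2144

0xAD8E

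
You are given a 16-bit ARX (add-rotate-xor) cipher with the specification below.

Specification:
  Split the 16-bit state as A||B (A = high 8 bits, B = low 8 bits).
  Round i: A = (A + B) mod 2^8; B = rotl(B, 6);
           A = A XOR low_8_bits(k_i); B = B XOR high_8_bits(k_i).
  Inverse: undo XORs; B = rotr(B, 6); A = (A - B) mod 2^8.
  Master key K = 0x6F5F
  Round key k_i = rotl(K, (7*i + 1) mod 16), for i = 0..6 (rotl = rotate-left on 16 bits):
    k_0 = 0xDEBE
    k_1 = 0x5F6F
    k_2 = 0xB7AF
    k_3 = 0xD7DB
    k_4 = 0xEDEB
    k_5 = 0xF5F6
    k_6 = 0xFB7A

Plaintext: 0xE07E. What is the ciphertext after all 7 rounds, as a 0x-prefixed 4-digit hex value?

0x2573

s_0 = plaintext = 0xE07E
s_1 = Round(s_0, k_0) = 0xE041
s_2 = Round(s_1, k_1) = 0x4E0F
s_3 = Round(s_2, k_2) = 0xF274
s_4 = Round(s_3, k_3) = 0xBDCA
s_5 = Round(s_4, k_4) = 0x6C5F
s_6 = Round(s_5, k_5) = 0x3D22
s_7 = Round(s_6, k_6) = 0x2573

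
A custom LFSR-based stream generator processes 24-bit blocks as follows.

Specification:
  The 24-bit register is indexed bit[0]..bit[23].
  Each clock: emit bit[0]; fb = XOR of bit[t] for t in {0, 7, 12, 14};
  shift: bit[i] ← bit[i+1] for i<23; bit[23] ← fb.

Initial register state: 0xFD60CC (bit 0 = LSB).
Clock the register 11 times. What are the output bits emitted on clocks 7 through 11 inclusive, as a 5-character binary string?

11000

reg_0 = 0xFD60CC
clock 1: out=0, reg = 0x7EB066
clock 2: out=0, reg = 0xBF5833
clock 3: out=1, reg = 0xDFAC19
clock 4: out=1, reg = 0xEFD60C
clock 5: out=0, reg = 0x77EB06
clock 6: out=0, reg = 0xBBF583
clock 7: out=1, reg = 0x5DFAC1
clock 8: out=1, reg = 0x2EFD60
clock 9: out=0, reg = 0x177EB0
clock 10: out=0, reg = 0x8BBF58
clock 11: out=0, reg = 0xC5DFAC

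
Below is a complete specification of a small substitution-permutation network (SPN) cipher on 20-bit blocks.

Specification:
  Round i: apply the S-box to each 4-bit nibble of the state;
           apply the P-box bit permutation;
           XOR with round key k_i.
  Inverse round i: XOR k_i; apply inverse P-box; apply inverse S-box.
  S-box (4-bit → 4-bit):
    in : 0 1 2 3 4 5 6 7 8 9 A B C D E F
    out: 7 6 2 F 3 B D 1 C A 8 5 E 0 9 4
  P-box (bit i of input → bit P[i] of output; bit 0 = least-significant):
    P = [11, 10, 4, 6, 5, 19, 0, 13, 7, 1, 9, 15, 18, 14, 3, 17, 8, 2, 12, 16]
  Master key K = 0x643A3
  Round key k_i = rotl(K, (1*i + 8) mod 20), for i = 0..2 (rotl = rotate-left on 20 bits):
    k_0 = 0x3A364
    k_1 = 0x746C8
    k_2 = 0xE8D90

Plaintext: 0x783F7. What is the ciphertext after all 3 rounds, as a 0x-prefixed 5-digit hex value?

0xA884B

s_0 = plaintext = 0x783F7
s_1 = Round(s_0, k_0) = 0x128EF
s_2 = Round(s_1, k_1) = 0x7B4FC
s_3 = Round(s_2, k_2) = 0xA884B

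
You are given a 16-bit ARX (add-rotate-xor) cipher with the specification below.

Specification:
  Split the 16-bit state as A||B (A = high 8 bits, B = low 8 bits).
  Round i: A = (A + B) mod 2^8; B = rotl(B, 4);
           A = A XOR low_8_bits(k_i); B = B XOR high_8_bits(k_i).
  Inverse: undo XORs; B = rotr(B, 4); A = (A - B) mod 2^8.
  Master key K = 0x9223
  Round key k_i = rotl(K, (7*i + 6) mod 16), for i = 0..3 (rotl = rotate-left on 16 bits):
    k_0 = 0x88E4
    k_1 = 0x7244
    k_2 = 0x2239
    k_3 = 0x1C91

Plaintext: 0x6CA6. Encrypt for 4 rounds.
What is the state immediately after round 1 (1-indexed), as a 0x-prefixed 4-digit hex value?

s_0 = plaintext = 0x6CA6
s_1 = Round(s_0, k_0) = 0xF6E2
s_2 = Round(s_1, k_1) = 0x9C5C
s_3 = Round(s_2, k_2) = 0xC1E7
s_4 = Round(s_3, k_3) = 0x3962

0xF6E2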